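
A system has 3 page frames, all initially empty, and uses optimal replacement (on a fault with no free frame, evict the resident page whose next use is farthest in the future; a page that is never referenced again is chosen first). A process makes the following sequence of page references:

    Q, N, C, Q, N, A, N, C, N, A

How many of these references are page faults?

4

Q → fault, frames {Q}
N → fault, frames {Q,N}
C → fault, frames {Q,N,C}
Q → hit
N → hit
A → fault, evict Q, frames {N,C,A}
N → hit
C → hit
N → hit
A → hit
Page faults: 4.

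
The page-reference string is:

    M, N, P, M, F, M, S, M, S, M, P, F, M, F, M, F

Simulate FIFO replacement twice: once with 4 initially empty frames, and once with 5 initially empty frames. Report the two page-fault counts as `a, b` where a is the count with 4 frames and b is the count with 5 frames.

4 frames: F F F . F . F F . . . . . . . . → 6 faults.
5 frames: F F F . F . F . . . . . . . . . → 5 faults.
5 < 6: adding a frame reduced faults, as is typical.

6, 5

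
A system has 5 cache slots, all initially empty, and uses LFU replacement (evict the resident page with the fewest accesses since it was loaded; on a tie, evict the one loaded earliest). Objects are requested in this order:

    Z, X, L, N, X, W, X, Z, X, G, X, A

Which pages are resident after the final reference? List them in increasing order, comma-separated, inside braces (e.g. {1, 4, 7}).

Z: fault, frames (Z)
X: fault, frames (Z X)
L: fault, frames (Z X L)
N: fault, frames (Z X L N)
X: hit
W: fault, frames (Z X L N W)
X: hit
Z: hit
X: hit
G: fault, evict L, frames (Z X N W G)
X: hit
A: fault, evict N, frames (Z X W G A)

{A, G, W, X, Z}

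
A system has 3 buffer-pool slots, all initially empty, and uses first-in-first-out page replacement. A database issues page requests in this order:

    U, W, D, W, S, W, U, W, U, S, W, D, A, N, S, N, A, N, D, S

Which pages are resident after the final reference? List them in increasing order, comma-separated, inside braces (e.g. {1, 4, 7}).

U -> miss, frames [U]
W -> miss, frames [U, W]
D -> miss, frames [U, W, D]
W -> hit
S -> miss, evict U, frames [W, D, S]
W -> hit
U -> miss, evict W, frames [D, S, U]
W -> miss, evict D, frames [S, U, W]
U -> hit
S -> hit
W -> hit
D -> miss, evict S, frames [U, W, D]
A -> miss, evict U, frames [W, D, A]
N -> miss, evict W, frames [D, A, N]
S -> miss, evict D, frames [A, N, S]
N -> hit
A -> hit
N -> hit
D -> miss, evict A, frames [N, S, D]
S -> hit

{D, N, S}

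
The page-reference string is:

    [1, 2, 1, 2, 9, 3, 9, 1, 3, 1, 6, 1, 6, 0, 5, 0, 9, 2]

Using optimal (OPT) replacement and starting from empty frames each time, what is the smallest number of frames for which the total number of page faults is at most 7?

4

f=1: 18 faults
f=2: 10 faults
f=3: 8 faults
f=4: 7 faults
f=5: 7 faults
f=6: 7 faults
f=7: 7 faults
Smallest f with faults ≤ 7 is 4.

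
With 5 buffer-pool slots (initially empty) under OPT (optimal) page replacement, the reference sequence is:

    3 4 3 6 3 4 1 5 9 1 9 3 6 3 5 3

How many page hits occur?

3 → fault, frames {3}
4 → fault, frames {3,4}
3 → hit
6 → fault, frames {3,4,6}
3 → hit
4 → hit
1 → fault, frames {3,4,6,1}
5 → fault, frames {3,4,6,1,5}
9 → fault, evict 4, frames {3,6,1,5,9}
1 → hit
9 → hit
3 → hit
6 → hit
3 → hit
5 → hit
3 → hit
Hits: 10.

10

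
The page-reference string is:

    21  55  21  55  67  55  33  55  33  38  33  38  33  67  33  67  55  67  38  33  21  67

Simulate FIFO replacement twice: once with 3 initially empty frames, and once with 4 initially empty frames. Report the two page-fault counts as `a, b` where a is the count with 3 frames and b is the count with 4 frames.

3 frames: F F . . F . F . . F . . . . . . F F . F F . → 9 faults.
4 frames: F F . . F . F . . F . . . . . . . . . . F . → 6 faults.
6 < 9: adding a frame reduced faults, as is typical.

9, 6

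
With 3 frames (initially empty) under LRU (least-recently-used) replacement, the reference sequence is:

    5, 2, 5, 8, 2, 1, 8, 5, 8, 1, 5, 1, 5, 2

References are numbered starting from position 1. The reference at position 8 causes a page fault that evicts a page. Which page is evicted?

pos 1: 5: fault, frames {5}
pos 2: 2: fault, frames {5,2}
pos 3: 5: hit
pos 4: 8: fault, frames {2,5,8}
pos 5: 2: hit
pos 6: 1: fault, evict 5, frames {8,2,1}
pos 7: 8: hit
pos 8: 5: fault, evict 2, frames {1,8,5}
At position 8, page 2 is evicted.

2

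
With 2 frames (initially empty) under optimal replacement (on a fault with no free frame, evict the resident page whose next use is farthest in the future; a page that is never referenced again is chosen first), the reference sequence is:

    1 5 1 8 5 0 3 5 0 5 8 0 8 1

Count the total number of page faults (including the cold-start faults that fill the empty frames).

1 → fault, frames (1)
5 → fault, frames (1 5)
1 → hit
8 → fault, evict 1, frames (5 8)
5 → hit
0 → fault, evict 8, frames (5 0)
3 → fault, evict 0, frames (5 3)
5 → hit
0 → fault, evict 3, frames (5 0)
5 → hit
8 → fault, evict 5, frames (0 8)
0 → hit
8 → hit
1 → fault, evict 8, frames (0 1)
Page faults: 8.

8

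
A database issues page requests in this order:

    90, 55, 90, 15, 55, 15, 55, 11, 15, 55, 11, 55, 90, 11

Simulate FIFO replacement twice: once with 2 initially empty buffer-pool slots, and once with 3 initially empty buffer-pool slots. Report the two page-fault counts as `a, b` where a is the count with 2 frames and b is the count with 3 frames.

7, 5

2 frames: F F . F . . . F . F . . F F → 7 faults.
3 frames: F F . F . . . F . . . . F . → 5 faults.
5 < 7: adding a frame reduced faults, as is typical.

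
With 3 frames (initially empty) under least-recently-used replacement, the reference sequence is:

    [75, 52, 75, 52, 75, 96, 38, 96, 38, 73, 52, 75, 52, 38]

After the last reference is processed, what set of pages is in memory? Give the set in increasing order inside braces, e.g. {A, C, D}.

75 -> fault, frames (75)
52 -> fault, frames (75 52)
75 -> hit
52 -> hit
75 -> hit
96 -> fault, frames (52 75 96)
38 -> fault, evict 52, frames (75 96 38)
96 -> hit
38 -> hit
73 -> fault, evict 75, frames (96 38 73)
52 -> fault, evict 96, frames (38 73 52)
75 -> fault, evict 38, frames (73 52 75)
52 -> hit
38 -> fault, evict 73, frames (75 52 38)

{38, 52, 75}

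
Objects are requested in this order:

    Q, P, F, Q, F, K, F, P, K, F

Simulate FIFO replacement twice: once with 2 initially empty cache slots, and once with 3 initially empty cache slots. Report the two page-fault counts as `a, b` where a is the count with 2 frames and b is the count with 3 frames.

9, 4

2 frames: F F F F . F F F F F → 9 faults.
3 frames: F F F . . F . . . . → 4 faults.
4 < 9: adding a frame reduced faults, as is typical.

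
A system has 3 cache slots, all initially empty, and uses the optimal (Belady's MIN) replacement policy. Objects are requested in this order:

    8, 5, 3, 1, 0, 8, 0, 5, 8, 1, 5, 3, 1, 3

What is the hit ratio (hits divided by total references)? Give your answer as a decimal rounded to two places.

8 -> fault, frames (8)
5 -> fault, frames (8 5)
3 -> fault, frames (8 5 3)
1 -> fault, evict 3, frames (8 5 1)
0 -> fault, evict 1, frames (8 5 0)
8 -> hit
0 -> hit
5 -> hit
8 -> hit
1 -> fault, evict 0, frames (8 5 1)
5 -> hit
3 -> fault, evict 5, frames (8 1 3)
1 -> hit
3 -> hit
Hits: 7 of 14 references → 7/14 = 0.5000.

0.50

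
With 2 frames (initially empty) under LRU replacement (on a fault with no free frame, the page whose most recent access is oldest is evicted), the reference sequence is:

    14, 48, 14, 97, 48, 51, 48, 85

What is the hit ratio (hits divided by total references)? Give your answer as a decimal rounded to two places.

0.25

14 → fault, frames {14}
48 → fault, frames {14,48}
14 → hit
97 → fault, evict 48, frames {14,97}
48 → fault, evict 14, frames {97,48}
51 → fault, evict 97, frames {48,51}
48 → hit
85 → fault, evict 51, frames {48,85}
Hits: 2 of 8 references → 2/8 = 0.2500.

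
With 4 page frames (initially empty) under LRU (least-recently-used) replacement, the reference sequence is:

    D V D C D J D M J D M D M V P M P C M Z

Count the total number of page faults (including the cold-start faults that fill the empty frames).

D → fault, frames (D)
V → fault, frames (D V)
D → hit
C → fault, frames (V D C)
D → hit
J → fault, frames (V C D J)
D → hit
M → fault, evict V, frames (C J D M)
J → hit
D → hit
M → hit
D → hit
M → hit
V → fault, evict C, frames (J D M V)
P → fault, evict J, frames (D M V P)
M → hit
P → hit
C → fault, evict D, frames (V M P C)
M → hit
Z → fault, evict V, frames (P C M Z)
Page faults: 9.

9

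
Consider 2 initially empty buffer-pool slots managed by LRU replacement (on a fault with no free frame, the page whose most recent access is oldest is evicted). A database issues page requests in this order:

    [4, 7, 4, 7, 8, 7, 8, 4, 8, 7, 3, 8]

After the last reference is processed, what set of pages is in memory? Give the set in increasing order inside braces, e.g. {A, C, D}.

{3, 8}

4 → miss, frames (4)
7 → miss, frames (4 7)
4 → hit
7 → hit
8 → miss, evict 4, frames (7 8)
7 → hit
8 → hit
4 → miss, evict 7, frames (8 4)
8 → hit
7 → miss, evict 4, frames (8 7)
3 → miss, evict 8, frames (7 3)
8 → miss, evict 7, frames (3 8)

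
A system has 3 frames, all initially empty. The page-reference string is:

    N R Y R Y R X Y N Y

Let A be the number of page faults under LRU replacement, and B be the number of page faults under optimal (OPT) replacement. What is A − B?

Under LRU: F F F . . . F . F . → 5 faults.
Under OPT: F F F . . . F . . . → 4 faults.
A − B = 5 − 4 = 1.

1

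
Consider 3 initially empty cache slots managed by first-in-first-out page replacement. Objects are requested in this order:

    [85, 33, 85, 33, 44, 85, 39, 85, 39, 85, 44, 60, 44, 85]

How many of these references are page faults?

85: miss, frames {85}
33: miss, frames {85,33}
85: hit
33: hit
44: miss, frames {85,33,44}
85: hit
39: miss, evict 85, frames {33,44,39}
85: miss, evict 33, frames {44,39,85}
39: hit
85: hit
44: hit
60: miss, evict 44, frames {39,85,60}
44: miss, evict 39, frames {85,60,44}
85: hit
Page faults: 7.

7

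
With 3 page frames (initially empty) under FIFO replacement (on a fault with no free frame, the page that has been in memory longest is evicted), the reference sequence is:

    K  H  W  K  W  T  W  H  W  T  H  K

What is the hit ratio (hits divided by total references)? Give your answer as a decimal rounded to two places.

0.58

K -> fault, frames (K)
H -> fault, frames (K H)
W -> fault, frames (K H W)
K -> hit
W -> hit
T -> fault, evict K, frames (H W T)
W -> hit
H -> hit
W -> hit
T -> hit
H -> hit
K -> fault, evict H, frames (W T K)
Hits: 7 of 12 references → 7/12 = 0.5833.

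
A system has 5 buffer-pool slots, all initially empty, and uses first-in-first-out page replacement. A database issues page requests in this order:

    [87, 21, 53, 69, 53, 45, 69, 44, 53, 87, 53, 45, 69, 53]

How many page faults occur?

7

87 -> fault, frames [87]
21 -> fault, frames [87, 21]
53 -> fault, frames [87, 21, 53]
69 -> fault, frames [87, 21, 53, 69]
53 -> hit
45 -> fault, frames [87, 21, 53, 69, 45]
69 -> hit
44 -> fault, evict 87, frames [21, 53, 69, 45, 44]
53 -> hit
87 -> fault, evict 21, frames [53, 69, 45, 44, 87]
53 -> hit
45 -> hit
69 -> hit
53 -> hit
Page faults: 7.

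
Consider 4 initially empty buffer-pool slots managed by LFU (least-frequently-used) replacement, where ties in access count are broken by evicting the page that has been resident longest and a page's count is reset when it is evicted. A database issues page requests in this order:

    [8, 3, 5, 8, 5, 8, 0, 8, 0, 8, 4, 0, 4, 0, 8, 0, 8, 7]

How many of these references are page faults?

8: miss, frames {8}
3: miss, frames {8,3}
5: miss, frames {8,3,5}
8: hit
5: hit
8: hit
0: miss, frames {8,3,5,0}
8: hit
0: hit
8: hit
4: miss, evict 3, frames {8,5,0,4}
0: hit
4: hit
0: hit
8: hit
0: hit
8: hit
7: miss, evict 5, frames {8,0,4,7}
Page faults: 6.

6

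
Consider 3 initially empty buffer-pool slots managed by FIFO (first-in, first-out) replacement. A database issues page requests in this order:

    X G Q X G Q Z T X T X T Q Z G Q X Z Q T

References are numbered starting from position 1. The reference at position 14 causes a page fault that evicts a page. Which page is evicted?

pos 1: X: miss, frames (X)
pos 2: G: miss, frames (X G)
pos 3: Q: miss, frames (X G Q)
pos 4: X: hit
pos 5: G: hit
pos 6: Q: hit
pos 7: Z: miss, evict X, frames (G Q Z)
pos 8: T: miss, evict G, frames (Q Z T)
pos 9: X: miss, evict Q, frames (Z T X)
pos 10: T: hit
pos 11: X: hit
pos 12: T: hit
pos 13: Q: miss, evict Z, frames (T X Q)
pos 14: Z: miss, evict T, frames (X Q Z)
At position 14, page T is evicted.

T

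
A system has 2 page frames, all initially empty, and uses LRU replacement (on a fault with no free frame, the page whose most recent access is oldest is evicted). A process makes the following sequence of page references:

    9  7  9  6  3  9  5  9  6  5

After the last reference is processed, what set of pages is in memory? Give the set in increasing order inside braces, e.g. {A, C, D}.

{5, 6}

9 -> fault, frames [9]
7 -> fault, frames [9, 7]
9 -> hit
6 -> fault, evict 7, frames [9, 6]
3 -> fault, evict 9, frames [6, 3]
9 -> fault, evict 6, frames [3, 9]
5 -> fault, evict 3, frames [9, 5]
9 -> hit
6 -> fault, evict 5, frames [9, 6]
5 -> fault, evict 9, frames [6, 5]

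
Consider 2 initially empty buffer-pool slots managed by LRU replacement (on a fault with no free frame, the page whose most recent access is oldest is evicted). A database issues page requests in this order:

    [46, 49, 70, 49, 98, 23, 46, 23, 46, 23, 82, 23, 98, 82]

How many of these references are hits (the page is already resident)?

46: fault, frames {46}
49: fault, frames {46,49}
70: fault, evict 46, frames {49,70}
49: hit
98: fault, evict 70, frames {49,98}
23: fault, evict 49, frames {98,23}
46: fault, evict 98, frames {23,46}
23: hit
46: hit
23: hit
82: fault, evict 46, frames {23,82}
23: hit
98: fault, evict 82, frames {23,98}
82: fault, evict 23, frames {98,82}
Hits: 5.

5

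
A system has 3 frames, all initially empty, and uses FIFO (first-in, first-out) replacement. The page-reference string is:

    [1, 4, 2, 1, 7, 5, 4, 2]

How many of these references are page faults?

7

1 -> miss, frames [1]
4 -> miss, frames [1, 4]
2 -> miss, frames [1, 4, 2]
1 -> hit
7 -> miss, evict 1, frames [4, 2, 7]
5 -> miss, evict 4, frames [2, 7, 5]
4 -> miss, evict 2, frames [7, 5, 4]
2 -> miss, evict 7, frames [5, 4, 2]
Page faults: 7.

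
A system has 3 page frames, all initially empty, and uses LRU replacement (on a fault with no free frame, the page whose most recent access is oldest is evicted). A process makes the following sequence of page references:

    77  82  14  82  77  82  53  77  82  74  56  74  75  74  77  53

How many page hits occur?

77 -> miss, frames (77)
82 -> miss, frames (77 82)
14 -> miss, frames (77 82 14)
82 -> hit
77 -> hit
82 -> hit
53 -> miss, evict 14, frames (77 82 53)
77 -> hit
82 -> hit
74 -> miss, evict 53, frames (77 82 74)
56 -> miss, evict 77, frames (82 74 56)
74 -> hit
75 -> miss, evict 82, frames (56 74 75)
74 -> hit
77 -> miss, evict 56, frames (75 74 77)
53 -> miss, evict 75, frames (74 77 53)
Hits: 7.

7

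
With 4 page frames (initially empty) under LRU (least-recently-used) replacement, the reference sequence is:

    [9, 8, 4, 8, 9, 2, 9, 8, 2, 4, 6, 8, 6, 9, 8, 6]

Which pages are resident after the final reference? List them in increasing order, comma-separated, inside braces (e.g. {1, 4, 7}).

{4, 6, 8, 9}

9: miss, frames {9}
8: miss, frames {9,8}
4: miss, frames {9,8,4}
8: hit
9: hit
2: miss, frames {4,8,9,2}
9: hit
8: hit
2: hit
4: hit
6: miss, evict 9, frames {8,2,4,6}
8: hit
6: hit
9: miss, evict 2, frames {4,8,6,9}
8: hit
6: hit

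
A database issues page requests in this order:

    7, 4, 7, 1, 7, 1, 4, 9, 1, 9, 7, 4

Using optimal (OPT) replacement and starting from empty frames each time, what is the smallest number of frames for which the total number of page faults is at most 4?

f=1: 12 faults
f=2: 7 faults
f=3: 5 faults
f=4: 4 faults
Smallest f with faults ≤ 4 is 4.

4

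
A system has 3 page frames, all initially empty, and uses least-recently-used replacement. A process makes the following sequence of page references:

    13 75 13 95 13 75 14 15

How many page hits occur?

3

13 → miss, frames [13]
75 → miss, frames [13, 75]
13 → hit
95 → miss, frames [75, 13, 95]
13 → hit
75 → hit
14 → miss, evict 95, frames [13, 75, 14]
15 → miss, evict 13, frames [75, 14, 15]
Hits: 3.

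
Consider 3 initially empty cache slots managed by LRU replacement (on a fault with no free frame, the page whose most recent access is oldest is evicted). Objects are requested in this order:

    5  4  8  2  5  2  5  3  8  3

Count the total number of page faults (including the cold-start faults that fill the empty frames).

5 → miss, frames {5}
4 → miss, frames {5,4}
8 → miss, frames {5,4,8}
2 → miss, evict 5, frames {4,8,2}
5 → miss, evict 4, frames {8,2,5}
2 → hit
5 → hit
3 → miss, evict 8, frames {2,5,3}
8 → miss, evict 2, frames {5,3,8}
3 → hit
Page faults: 7.

7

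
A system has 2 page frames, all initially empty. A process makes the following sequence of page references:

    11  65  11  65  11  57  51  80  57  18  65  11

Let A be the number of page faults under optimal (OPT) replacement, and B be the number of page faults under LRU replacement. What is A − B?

Under OPT: F F . . . F F F . F F F → 8 faults.
Under LRU: F F . . . F F F F F F F → 9 faults.
A − B = 8 − 9 = -1.

-1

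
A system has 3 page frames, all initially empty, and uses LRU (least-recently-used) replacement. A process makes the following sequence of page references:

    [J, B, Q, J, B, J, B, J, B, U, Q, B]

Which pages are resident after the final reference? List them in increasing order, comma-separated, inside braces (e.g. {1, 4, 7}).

{B, Q, U}

J: miss, frames [J]
B: miss, frames [J, B]
Q: miss, frames [J, B, Q]
J: hit
B: hit
J: hit
B: hit
J: hit
B: hit
U: miss, evict Q, frames [J, B, U]
Q: miss, evict J, frames [B, U, Q]
B: hit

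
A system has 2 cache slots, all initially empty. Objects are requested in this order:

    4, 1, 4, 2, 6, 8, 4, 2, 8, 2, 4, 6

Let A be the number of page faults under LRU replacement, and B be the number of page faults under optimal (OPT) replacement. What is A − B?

2

Under LRU: F F . F F F F F F . F F → 10 faults.
Under OPT: F F . F F F . F . . F F → 8 faults.
A − B = 10 − 8 = 2.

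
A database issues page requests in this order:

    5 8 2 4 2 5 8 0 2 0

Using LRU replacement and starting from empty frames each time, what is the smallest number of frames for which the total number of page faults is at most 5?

f=1: 10 faults
f=2: 8 faults
f=3: 8 faults
f=4: 5 faults
f=5: 5 faults
Smallest f with faults ≤ 5 is 4.

4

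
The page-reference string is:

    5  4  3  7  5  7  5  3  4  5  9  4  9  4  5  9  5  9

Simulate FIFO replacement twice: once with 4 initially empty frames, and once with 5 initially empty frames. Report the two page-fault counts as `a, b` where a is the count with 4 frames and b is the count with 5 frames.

4 frames: F F F F . . . . . . F . . . F . . . → 6 faults.
5 frames: F F F F . . . . . . F . . . . . . . → 5 faults.
5 < 6: adding a frame reduced faults, as is typical.

6, 5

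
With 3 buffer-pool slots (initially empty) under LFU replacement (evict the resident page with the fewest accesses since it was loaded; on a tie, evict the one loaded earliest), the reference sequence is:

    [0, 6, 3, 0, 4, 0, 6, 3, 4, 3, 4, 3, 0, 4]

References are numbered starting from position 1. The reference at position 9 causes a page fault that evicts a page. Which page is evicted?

pos 1: 0 → fault, frames (0)
pos 2: 6 → fault, frames (0 6)
pos 3: 3 → fault, frames (0 6 3)
pos 4: 0 → hit
pos 5: 4 → fault, evict 6, frames (0 3 4)
pos 6: 0 → hit
pos 7: 6 → fault, evict 3, frames (0 4 6)
pos 8: 3 → fault, evict 4, frames (0 6 3)
pos 9: 4 → fault, evict 6, frames (0 3 4)
At position 9, page 6 is evicted.

6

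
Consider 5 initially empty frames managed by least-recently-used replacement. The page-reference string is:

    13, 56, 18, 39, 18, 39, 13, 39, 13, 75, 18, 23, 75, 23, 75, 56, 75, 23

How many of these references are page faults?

7

13: fault, frames [13]
56: fault, frames [13, 56]
18: fault, frames [13, 56, 18]
39: fault, frames [13, 56, 18, 39]
18: hit
39: hit
13: hit
39: hit
13: hit
75: fault, frames [56, 18, 39, 13, 75]
18: hit
23: fault, evict 56, frames [39, 13, 75, 18, 23]
75: hit
23: hit
75: hit
56: fault, evict 39, frames [13, 18, 23, 75, 56]
75: hit
23: hit
Page faults: 7.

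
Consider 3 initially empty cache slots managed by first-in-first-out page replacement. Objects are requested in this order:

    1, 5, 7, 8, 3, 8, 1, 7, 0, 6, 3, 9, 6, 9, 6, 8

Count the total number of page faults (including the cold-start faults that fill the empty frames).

1 → miss, frames {1}
5 → miss, frames {1,5}
7 → miss, frames {1,5,7}
8 → miss, evict 1, frames {5,7,8}
3 → miss, evict 5, frames {7,8,3}
8 → hit
1 → miss, evict 7, frames {8,3,1}
7 → miss, evict 8, frames {3,1,7}
0 → miss, evict 3, frames {1,7,0}
6 → miss, evict 1, frames {7,0,6}
3 → miss, evict 7, frames {0,6,3}
9 → miss, evict 0, frames {6,3,9}
6 → hit
9 → hit
6 → hit
8 → miss, evict 6, frames {3,9,8}
Page faults: 12.

12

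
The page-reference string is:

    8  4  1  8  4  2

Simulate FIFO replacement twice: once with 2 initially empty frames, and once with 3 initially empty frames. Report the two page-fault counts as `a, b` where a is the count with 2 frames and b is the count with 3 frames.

6, 4

2 frames: F F F F F F → 6 faults.
3 frames: F F F . . F → 4 faults.
4 < 6: adding a frame reduced faults, as is typical.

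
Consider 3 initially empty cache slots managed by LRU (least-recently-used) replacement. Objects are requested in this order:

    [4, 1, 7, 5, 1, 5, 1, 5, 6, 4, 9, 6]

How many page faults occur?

4 -> fault, frames [4]
1 -> fault, frames [4, 1]
7 -> fault, frames [4, 1, 7]
5 -> fault, evict 4, frames [1, 7, 5]
1 -> hit
5 -> hit
1 -> hit
5 -> hit
6 -> fault, evict 7, frames [1, 5, 6]
4 -> fault, evict 1, frames [5, 6, 4]
9 -> fault, evict 5, frames [6, 4, 9]
6 -> hit
Page faults: 7.

7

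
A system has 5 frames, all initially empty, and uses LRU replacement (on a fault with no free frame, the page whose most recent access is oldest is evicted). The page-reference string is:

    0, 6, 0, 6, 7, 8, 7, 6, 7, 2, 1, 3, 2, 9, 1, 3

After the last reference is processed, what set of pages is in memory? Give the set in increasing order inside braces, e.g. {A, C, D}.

{1, 2, 3, 7, 9}

0 -> miss, frames {0}
6 -> miss, frames {0,6}
0 -> hit
6 -> hit
7 -> miss, frames {0,6,7}
8 -> miss, frames {0,6,7,8}
7 -> hit
6 -> hit
7 -> hit
2 -> miss, frames {0,8,6,7,2}
1 -> miss, evict 0, frames {8,6,7,2,1}
3 -> miss, evict 8, frames {6,7,2,1,3}
2 -> hit
9 -> miss, evict 6, frames {7,1,3,2,9}
1 -> hit
3 -> hit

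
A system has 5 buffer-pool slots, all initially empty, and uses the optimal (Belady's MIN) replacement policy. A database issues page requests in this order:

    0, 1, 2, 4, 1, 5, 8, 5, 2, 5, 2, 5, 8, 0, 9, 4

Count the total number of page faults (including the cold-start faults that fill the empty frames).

7

0: miss, frames [0]
1: miss, frames [0, 1]
2: miss, frames [0, 1, 2]
4: miss, frames [0, 1, 2, 4]
1: hit
5: miss, frames [0, 1, 2, 4, 5]
8: miss, evict 1, frames [0, 2, 4, 5, 8]
5: hit
2: hit
5: hit
2: hit
5: hit
8: hit
0: hit
9: miss, evict 8, frames [0, 2, 4, 5, 9]
4: hit
Page faults: 7.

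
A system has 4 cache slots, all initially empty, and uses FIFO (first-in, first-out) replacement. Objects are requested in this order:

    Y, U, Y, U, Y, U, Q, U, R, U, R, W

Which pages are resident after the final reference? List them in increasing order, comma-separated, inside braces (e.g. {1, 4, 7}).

Y -> fault, frames [Y]
U -> fault, frames [Y, U]
Y -> hit
U -> hit
Y -> hit
U -> hit
Q -> fault, frames [Y, U, Q]
U -> hit
R -> fault, frames [Y, U, Q, R]
U -> hit
R -> hit
W -> fault, evict Y, frames [U, Q, R, W]

{Q, R, U, W}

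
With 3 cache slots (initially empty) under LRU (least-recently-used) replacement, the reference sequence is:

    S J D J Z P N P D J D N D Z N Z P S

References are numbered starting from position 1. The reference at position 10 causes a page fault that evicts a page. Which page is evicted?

pos 1: S → miss, frames (S)
pos 2: J → miss, frames (S J)
pos 3: D → miss, frames (S J D)
pos 4: J → hit
pos 5: Z → miss, evict S, frames (D J Z)
pos 6: P → miss, evict D, frames (J Z P)
pos 7: N → miss, evict J, frames (Z P N)
pos 8: P → hit
pos 9: D → miss, evict Z, frames (N P D)
pos 10: J → miss, evict N, frames (P D J)
At position 10, page N is evicted.

N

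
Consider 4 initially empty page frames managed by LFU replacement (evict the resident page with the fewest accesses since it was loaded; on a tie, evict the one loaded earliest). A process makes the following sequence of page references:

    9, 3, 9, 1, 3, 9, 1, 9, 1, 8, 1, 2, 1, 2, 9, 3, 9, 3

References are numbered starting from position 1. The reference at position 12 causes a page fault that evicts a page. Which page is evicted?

8

pos 1: 9: fault, frames {9}
pos 2: 3: fault, frames {9,3}
pos 3: 9: hit
pos 4: 1: fault, frames {9,3,1}
pos 5: 3: hit
pos 6: 9: hit
pos 7: 1: hit
pos 8: 9: hit
pos 9: 1: hit
pos 10: 8: fault, frames {9,3,1,8}
pos 11: 1: hit
pos 12: 2: fault, evict 8, frames {9,3,1,2}
At position 12, page 8 is evicted.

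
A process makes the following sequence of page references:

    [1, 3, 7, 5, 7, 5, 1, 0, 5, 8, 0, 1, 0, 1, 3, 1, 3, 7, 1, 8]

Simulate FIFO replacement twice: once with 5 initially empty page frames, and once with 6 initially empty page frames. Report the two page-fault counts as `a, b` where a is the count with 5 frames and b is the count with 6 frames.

5 frames: F F F F . . . F . F . F . . F . . F . . → 9 faults.
6 frames: F F F F . . . F . F . . . . . . . . . . → 6 faults.
6 < 9: adding a frame reduced faults, as is typical.

9, 6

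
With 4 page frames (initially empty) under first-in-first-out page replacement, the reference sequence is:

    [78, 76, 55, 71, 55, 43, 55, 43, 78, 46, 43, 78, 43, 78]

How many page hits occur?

78 -> fault, frames {78}
76 -> fault, frames {78,76}
55 -> fault, frames {78,76,55}
71 -> fault, frames {78,76,55,71}
55 -> hit
43 -> fault, evict 78, frames {76,55,71,43}
55 -> hit
43 -> hit
78 -> fault, evict 76, frames {55,71,43,78}
46 -> fault, evict 55, frames {71,43,78,46}
43 -> hit
78 -> hit
43 -> hit
78 -> hit
Hits: 7.

7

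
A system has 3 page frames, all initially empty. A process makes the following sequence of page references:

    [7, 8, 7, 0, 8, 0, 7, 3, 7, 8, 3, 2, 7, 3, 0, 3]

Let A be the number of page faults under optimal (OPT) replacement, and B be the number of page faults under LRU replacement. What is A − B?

-2

Under OPT: F F . F . . . F . . . F . . F . → 6 faults.
Under LRU: F F . F . . . F . F . F F . F . → 8 faults.
A − B = 6 − 8 = -2.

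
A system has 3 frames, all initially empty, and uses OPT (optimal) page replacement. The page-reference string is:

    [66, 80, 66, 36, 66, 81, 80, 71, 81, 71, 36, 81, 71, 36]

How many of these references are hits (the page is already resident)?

9

66: miss, frames (66)
80: miss, frames (66 80)
66: hit
36: miss, frames (66 80 36)
66: hit
81: miss, evict 66, frames (80 36 81)
80: hit
71: miss, evict 80, frames (36 81 71)
81: hit
71: hit
36: hit
81: hit
71: hit
36: hit
Hits: 9.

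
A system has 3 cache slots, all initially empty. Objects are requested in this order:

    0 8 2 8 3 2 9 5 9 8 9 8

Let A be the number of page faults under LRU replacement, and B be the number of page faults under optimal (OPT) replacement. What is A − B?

1

Under LRU: F F F . F . F F . F . . → 7 faults.
Under OPT: F F F . F . F F . . . . → 6 faults.
A − B = 7 − 6 = 1.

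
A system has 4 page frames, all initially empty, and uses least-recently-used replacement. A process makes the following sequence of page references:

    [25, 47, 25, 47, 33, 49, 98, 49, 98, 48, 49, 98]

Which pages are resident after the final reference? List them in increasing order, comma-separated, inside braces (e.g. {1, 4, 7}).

{33, 48, 49, 98}

25: miss, frames {25}
47: miss, frames {25,47}
25: hit
47: hit
33: miss, frames {25,47,33}
49: miss, frames {25,47,33,49}
98: miss, evict 25, frames {47,33,49,98}
49: hit
98: hit
48: miss, evict 47, frames {33,49,98,48}
49: hit
98: hit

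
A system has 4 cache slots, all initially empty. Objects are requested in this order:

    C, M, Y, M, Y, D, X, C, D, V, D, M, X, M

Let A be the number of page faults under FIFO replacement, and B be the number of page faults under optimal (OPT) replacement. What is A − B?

2

Under FIFO: F F F . . F F F . F . F . . → 8 faults.
Under OPT: F F F . . F F . . F . . . . → 6 faults.
A − B = 8 − 6 = 2.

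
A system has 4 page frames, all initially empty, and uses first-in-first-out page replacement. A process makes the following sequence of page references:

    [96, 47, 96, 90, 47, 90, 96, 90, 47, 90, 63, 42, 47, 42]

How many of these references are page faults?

5

96 -> fault, frames {96}
47 -> fault, frames {96,47}
96 -> hit
90 -> fault, frames {96,47,90}
47 -> hit
90 -> hit
96 -> hit
90 -> hit
47 -> hit
90 -> hit
63 -> fault, frames {96,47,90,63}
42 -> fault, evict 96, frames {47,90,63,42}
47 -> hit
42 -> hit
Page faults: 5.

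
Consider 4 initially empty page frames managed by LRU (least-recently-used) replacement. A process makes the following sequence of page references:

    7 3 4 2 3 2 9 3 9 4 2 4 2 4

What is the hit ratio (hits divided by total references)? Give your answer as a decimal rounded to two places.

7: fault, frames [7]
3: fault, frames [7, 3]
4: fault, frames [7, 3, 4]
2: fault, frames [7, 3, 4, 2]
3: hit
2: hit
9: fault, evict 7, frames [4, 3, 2, 9]
3: hit
9: hit
4: hit
2: hit
4: hit
2: hit
4: hit
Hits: 9 of 14 references → 9/14 = 0.6429.

0.64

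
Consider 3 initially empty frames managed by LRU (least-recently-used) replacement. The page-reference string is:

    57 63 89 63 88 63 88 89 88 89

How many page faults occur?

4

57 -> miss, frames (57)
63 -> miss, frames (57 63)
89 -> miss, frames (57 63 89)
63 -> hit
88 -> miss, evict 57, frames (89 63 88)
63 -> hit
88 -> hit
89 -> hit
88 -> hit
89 -> hit
Page faults: 4.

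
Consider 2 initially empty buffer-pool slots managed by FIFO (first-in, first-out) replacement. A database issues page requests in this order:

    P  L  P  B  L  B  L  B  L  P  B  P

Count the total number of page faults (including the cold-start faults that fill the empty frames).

P -> miss, frames {P}
L -> miss, frames {P,L}
P -> hit
B -> miss, evict P, frames {L,B}
L -> hit
B -> hit
L -> hit
B -> hit
L -> hit
P -> miss, evict L, frames {B,P}
B -> hit
P -> hit
Page faults: 4.

4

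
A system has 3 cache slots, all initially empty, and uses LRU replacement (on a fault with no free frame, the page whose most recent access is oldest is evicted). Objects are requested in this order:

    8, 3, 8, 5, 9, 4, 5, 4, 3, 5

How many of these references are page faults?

6

8 → miss, frames [8]
3 → miss, frames [8, 3]
8 → hit
5 → miss, frames [3, 8, 5]
9 → miss, evict 3, frames [8, 5, 9]
4 → miss, evict 8, frames [5, 9, 4]
5 → hit
4 → hit
3 → miss, evict 9, frames [5, 4, 3]
5 → hit
Page faults: 6.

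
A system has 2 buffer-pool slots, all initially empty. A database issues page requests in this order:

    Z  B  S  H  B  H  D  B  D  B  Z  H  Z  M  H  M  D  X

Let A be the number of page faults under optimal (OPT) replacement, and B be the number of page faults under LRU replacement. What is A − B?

-3

Under OPT: F F F F . . F . . . F F . F . . F F → 10 faults.
Under LRU: F F F F F . F F . . F F . F F . F F → 13 faults.
A − B = 10 − 13 = -3.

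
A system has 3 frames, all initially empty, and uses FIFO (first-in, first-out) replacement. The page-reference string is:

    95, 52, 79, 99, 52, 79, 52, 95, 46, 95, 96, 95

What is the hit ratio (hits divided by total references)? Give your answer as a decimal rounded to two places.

0.42

95: fault, frames (95)
52: fault, frames (95 52)
79: fault, frames (95 52 79)
99: fault, evict 95, frames (52 79 99)
52: hit
79: hit
52: hit
95: fault, evict 52, frames (79 99 95)
46: fault, evict 79, frames (99 95 46)
95: hit
96: fault, evict 99, frames (95 46 96)
95: hit
Hits: 5 of 12 references → 5/12 = 0.4167.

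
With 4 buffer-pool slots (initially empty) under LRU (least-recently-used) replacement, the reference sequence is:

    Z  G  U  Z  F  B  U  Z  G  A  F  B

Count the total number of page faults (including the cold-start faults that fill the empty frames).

Z: miss, frames (Z)
G: miss, frames (Z G)
U: miss, frames (Z G U)
Z: hit
F: miss, frames (G U Z F)
B: miss, evict G, frames (U Z F B)
U: hit
Z: hit
G: miss, evict F, frames (B U Z G)
A: miss, evict B, frames (U Z G A)
F: miss, evict U, frames (Z G A F)
B: miss, evict Z, frames (G A F B)
Page faults: 9.

9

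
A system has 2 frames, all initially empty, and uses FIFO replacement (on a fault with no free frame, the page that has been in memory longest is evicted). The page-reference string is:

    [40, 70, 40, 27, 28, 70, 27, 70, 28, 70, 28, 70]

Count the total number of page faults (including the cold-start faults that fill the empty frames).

40 -> miss, frames [40]
70 -> miss, frames [40, 70]
40 -> hit
27 -> miss, evict 40, frames [70, 27]
28 -> miss, evict 70, frames [27, 28]
70 -> miss, evict 27, frames [28, 70]
27 -> miss, evict 28, frames [70, 27]
70 -> hit
28 -> miss, evict 70, frames [27, 28]
70 -> miss, evict 27, frames [28, 70]
28 -> hit
70 -> hit
Page faults: 8.

8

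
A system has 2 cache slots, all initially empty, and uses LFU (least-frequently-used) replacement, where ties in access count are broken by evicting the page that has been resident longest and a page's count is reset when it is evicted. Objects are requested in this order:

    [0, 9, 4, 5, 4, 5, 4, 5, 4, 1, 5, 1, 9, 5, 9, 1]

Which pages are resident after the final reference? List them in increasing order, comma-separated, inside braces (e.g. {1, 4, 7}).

{1, 4}

0 -> fault, frames (0)
9 -> fault, frames (0 9)
4 -> fault, evict 0, frames (9 4)
5 -> fault, evict 9, frames (4 5)
4 -> hit
5 -> hit
4 -> hit
5 -> hit
4 -> hit
1 -> fault, evict 5, frames (4 1)
5 -> fault, evict 1, frames (4 5)
1 -> fault, evict 5, frames (4 1)
9 -> fault, evict 1, frames (4 9)
5 -> fault, evict 9, frames (4 5)
9 -> fault, evict 5, frames (4 9)
1 -> fault, evict 9, frames (4 1)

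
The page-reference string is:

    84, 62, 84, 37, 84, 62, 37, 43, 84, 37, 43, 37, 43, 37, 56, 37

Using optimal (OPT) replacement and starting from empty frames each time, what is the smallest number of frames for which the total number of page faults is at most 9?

2

f=1: 16 faults
f=2: 8 faults
f=3: 5 faults
f=4: 5 faults
f=5: 5 faults
Smallest f with faults ≤ 9 is 2.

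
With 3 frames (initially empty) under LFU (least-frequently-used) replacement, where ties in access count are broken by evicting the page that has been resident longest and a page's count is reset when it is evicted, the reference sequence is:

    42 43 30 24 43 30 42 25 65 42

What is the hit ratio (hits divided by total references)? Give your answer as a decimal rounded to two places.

42: fault, frames {42}
43: fault, frames {42,43}
30: fault, frames {42,43,30}
24: fault, evict 42, frames {43,30,24}
43: hit
30: hit
42: fault, evict 24, frames {43,30,42}
25: fault, evict 42, frames {43,30,25}
65: fault, evict 25, frames {43,30,65}
42: fault, evict 65, frames {43,30,42}
Hits: 2 of 10 references → 2/10 = 0.2000.

0.20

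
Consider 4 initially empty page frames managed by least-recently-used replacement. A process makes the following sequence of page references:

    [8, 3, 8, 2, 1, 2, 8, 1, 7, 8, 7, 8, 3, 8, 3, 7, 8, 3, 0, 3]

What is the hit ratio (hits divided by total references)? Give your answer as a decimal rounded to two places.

0.65

8: fault, frames {8}
3: fault, frames {8,3}
8: hit
2: fault, frames {3,8,2}
1: fault, frames {3,8,2,1}
2: hit
8: hit
1: hit
7: fault, evict 3, frames {2,8,1,7}
8: hit
7: hit
8: hit
3: fault, evict 2, frames {1,7,8,3}
8: hit
3: hit
7: hit
8: hit
3: hit
0: fault, evict 1, frames {7,8,3,0}
3: hit
Hits: 13 of 20 references → 13/20 = 0.6500.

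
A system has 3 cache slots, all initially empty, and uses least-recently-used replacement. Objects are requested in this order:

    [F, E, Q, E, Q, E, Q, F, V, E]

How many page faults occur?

5

F -> miss, frames [F]
E -> miss, frames [F, E]
Q -> miss, frames [F, E, Q]
E -> hit
Q -> hit
E -> hit
Q -> hit
F -> hit
V -> miss, evict E, frames [Q, F, V]
E -> miss, evict Q, frames [F, V, E]
Page faults: 5.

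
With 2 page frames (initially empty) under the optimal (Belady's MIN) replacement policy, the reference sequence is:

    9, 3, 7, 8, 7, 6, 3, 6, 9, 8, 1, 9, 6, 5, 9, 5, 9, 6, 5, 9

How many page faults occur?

13

9: fault, frames (9)
3: fault, frames (9 3)
7: fault, evict 9, frames (3 7)
8: fault, evict 3, frames (7 8)
7: hit
6: fault, evict 7, frames (8 6)
3: fault, evict 8, frames (6 3)
6: hit
9: fault, evict 3, frames (6 9)
8: fault, evict 6, frames (9 8)
1: fault, evict 8, frames (9 1)
9: hit
6: fault, evict 1, frames (9 6)
5: fault, evict 6, frames (9 5)
9: hit
5: hit
9: hit
6: fault, evict 9, frames (5 6)
5: hit
9: fault, evict 6, frames (5 9)
Page faults: 13.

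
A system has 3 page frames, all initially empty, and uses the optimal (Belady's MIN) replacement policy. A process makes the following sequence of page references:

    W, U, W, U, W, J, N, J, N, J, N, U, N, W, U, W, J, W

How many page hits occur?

W -> fault, frames [W]
U -> fault, frames [W, U]
W -> hit
U -> hit
W -> hit
J -> fault, frames [W, U, J]
N -> fault, evict W, frames [U, J, N]
J -> hit
N -> hit
J -> hit
N -> hit
U -> hit
N -> hit
W -> fault, evict N, frames [U, J, W]
U -> hit
W -> hit
J -> hit
W -> hit
Hits: 13.

13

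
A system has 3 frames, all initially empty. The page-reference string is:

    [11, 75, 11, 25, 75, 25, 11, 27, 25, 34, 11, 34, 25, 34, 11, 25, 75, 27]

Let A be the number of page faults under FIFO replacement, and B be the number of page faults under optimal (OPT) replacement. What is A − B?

Under FIFO: F F . F . . . F . F F . F . . . F F → 9 faults.
Under OPT: F F . F . . . F . F . . . . . . F F → 7 faults.
A − B = 9 − 7 = 2.

2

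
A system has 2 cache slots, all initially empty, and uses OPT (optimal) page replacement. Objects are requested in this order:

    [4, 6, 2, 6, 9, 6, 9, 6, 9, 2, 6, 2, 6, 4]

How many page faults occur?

6

4 → fault, frames [4]
6 → fault, frames [4, 6]
2 → fault, evict 4, frames [6, 2]
6 → hit
9 → fault, evict 2, frames [6, 9]
6 → hit
9 → hit
6 → hit
9 → hit
2 → fault, evict 9, frames [6, 2]
6 → hit
2 → hit
6 → hit
4 → fault, evict 2, frames [6, 4]
Page faults: 6.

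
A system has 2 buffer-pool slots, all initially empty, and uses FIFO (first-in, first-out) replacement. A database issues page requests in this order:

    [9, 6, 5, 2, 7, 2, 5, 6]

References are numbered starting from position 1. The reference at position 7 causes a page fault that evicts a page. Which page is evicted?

pos 1: 9 → miss, frames (9)
pos 2: 6 → miss, frames (9 6)
pos 3: 5 → miss, evict 9, frames (6 5)
pos 4: 2 → miss, evict 6, frames (5 2)
pos 5: 7 → miss, evict 5, frames (2 7)
pos 6: 2 → hit
pos 7: 5 → miss, evict 2, frames (7 5)
At position 7, page 2 is evicted.

2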